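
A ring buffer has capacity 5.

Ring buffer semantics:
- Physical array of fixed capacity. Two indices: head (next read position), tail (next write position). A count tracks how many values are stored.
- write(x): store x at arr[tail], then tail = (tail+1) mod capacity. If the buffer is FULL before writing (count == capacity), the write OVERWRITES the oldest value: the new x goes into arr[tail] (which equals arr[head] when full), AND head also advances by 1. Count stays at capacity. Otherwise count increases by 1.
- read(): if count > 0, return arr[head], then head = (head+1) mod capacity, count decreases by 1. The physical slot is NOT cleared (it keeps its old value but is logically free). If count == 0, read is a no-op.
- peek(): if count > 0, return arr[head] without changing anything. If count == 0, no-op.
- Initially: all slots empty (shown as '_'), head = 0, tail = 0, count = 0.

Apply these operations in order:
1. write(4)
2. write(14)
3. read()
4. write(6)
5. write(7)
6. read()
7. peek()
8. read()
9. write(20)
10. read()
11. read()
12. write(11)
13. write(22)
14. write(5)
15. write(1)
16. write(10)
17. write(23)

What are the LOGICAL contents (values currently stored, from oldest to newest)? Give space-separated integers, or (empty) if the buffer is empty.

Answer: 22 5 1 10 23

Derivation:
After op 1 (write(4)): arr=[4 _ _ _ _] head=0 tail=1 count=1
After op 2 (write(14)): arr=[4 14 _ _ _] head=0 tail=2 count=2
After op 3 (read()): arr=[4 14 _ _ _] head=1 tail=2 count=1
After op 4 (write(6)): arr=[4 14 6 _ _] head=1 tail=3 count=2
After op 5 (write(7)): arr=[4 14 6 7 _] head=1 tail=4 count=3
After op 6 (read()): arr=[4 14 6 7 _] head=2 tail=4 count=2
After op 7 (peek()): arr=[4 14 6 7 _] head=2 tail=4 count=2
After op 8 (read()): arr=[4 14 6 7 _] head=3 tail=4 count=1
After op 9 (write(20)): arr=[4 14 6 7 20] head=3 tail=0 count=2
After op 10 (read()): arr=[4 14 6 7 20] head=4 tail=0 count=1
After op 11 (read()): arr=[4 14 6 7 20] head=0 tail=0 count=0
After op 12 (write(11)): arr=[11 14 6 7 20] head=0 tail=1 count=1
After op 13 (write(22)): arr=[11 22 6 7 20] head=0 tail=2 count=2
After op 14 (write(5)): arr=[11 22 5 7 20] head=0 tail=3 count=3
After op 15 (write(1)): arr=[11 22 5 1 20] head=0 tail=4 count=4
After op 16 (write(10)): arr=[11 22 5 1 10] head=0 tail=0 count=5
After op 17 (write(23)): arr=[23 22 5 1 10] head=1 tail=1 count=5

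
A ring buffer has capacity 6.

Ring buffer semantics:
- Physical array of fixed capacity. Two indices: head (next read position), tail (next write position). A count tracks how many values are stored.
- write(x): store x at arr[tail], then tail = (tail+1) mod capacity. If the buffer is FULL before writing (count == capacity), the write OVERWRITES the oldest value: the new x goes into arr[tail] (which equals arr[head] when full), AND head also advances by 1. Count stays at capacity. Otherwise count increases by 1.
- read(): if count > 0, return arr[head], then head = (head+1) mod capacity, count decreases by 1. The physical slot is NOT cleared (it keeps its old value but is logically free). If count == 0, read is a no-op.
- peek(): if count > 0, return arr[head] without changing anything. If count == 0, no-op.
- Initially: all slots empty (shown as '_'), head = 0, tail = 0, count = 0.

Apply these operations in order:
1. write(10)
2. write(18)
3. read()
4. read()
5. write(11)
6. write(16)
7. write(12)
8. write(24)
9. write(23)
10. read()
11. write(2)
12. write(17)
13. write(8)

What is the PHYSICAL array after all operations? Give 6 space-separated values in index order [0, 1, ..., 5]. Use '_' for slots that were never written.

After op 1 (write(10)): arr=[10 _ _ _ _ _] head=0 tail=1 count=1
After op 2 (write(18)): arr=[10 18 _ _ _ _] head=0 tail=2 count=2
After op 3 (read()): arr=[10 18 _ _ _ _] head=1 tail=2 count=1
After op 4 (read()): arr=[10 18 _ _ _ _] head=2 tail=2 count=0
After op 5 (write(11)): arr=[10 18 11 _ _ _] head=2 tail=3 count=1
After op 6 (write(16)): arr=[10 18 11 16 _ _] head=2 tail=4 count=2
After op 7 (write(12)): arr=[10 18 11 16 12 _] head=2 tail=5 count=3
After op 8 (write(24)): arr=[10 18 11 16 12 24] head=2 tail=0 count=4
After op 9 (write(23)): arr=[23 18 11 16 12 24] head=2 tail=1 count=5
After op 10 (read()): arr=[23 18 11 16 12 24] head=3 tail=1 count=4
After op 11 (write(2)): arr=[23 2 11 16 12 24] head=3 tail=2 count=5
After op 12 (write(17)): arr=[23 2 17 16 12 24] head=3 tail=3 count=6
After op 13 (write(8)): arr=[23 2 17 8 12 24] head=4 tail=4 count=6

Answer: 23 2 17 8 12 24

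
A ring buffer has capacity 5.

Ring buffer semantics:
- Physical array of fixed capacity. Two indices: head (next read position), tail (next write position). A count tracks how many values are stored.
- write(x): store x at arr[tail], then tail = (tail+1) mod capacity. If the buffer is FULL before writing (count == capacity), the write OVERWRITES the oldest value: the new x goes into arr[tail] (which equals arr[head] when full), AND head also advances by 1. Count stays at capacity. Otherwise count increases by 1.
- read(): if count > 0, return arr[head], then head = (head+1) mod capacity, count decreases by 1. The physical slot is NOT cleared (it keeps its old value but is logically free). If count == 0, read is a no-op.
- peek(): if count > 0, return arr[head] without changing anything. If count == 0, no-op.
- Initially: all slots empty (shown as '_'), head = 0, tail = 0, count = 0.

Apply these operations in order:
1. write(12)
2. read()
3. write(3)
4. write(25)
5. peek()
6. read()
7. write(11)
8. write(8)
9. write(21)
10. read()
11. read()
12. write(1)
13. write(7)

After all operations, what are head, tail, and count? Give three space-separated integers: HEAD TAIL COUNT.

After op 1 (write(12)): arr=[12 _ _ _ _] head=0 tail=1 count=1
After op 2 (read()): arr=[12 _ _ _ _] head=1 tail=1 count=0
After op 3 (write(3)): arr=[12 3 _ _ _] head=1 tail=2 count=1
After op 4 (write(25)): arr=[12 3 25 _ _] head=1 tail=3 count=2
After op 5 (peek()): arr=[12 3 25 _ _] head=1 tail=3 count=2
After op 6 (read()): arr=[12 3 25 _ _] head=2 tail=3 count=1
After op 7 (write(11)): arr=[12 3 25 11 _] head=2 tail=4 count=2
After op 8 (write(8)): arr=[12 3 25 11 8] head=2 tail=0 count=3
After op 9 (write(21)): arr=[21 3 25 11 8] head=2 tail=1 count=4
After op 10 (read()): arr=[21 3 25 11 8] head=3 tail=1 count=3
After op 11 (read()): arr=[21 3 25 11 8] head=4 tail=1 count=2
After op 12 (write(1)): arr=[21 1 25 11 8] head=4 tail=2 count=3
After op 13 (write(7)): arr=[21 1 7 11 8] head=4 tail=3 count=4

Answer: 4 3 4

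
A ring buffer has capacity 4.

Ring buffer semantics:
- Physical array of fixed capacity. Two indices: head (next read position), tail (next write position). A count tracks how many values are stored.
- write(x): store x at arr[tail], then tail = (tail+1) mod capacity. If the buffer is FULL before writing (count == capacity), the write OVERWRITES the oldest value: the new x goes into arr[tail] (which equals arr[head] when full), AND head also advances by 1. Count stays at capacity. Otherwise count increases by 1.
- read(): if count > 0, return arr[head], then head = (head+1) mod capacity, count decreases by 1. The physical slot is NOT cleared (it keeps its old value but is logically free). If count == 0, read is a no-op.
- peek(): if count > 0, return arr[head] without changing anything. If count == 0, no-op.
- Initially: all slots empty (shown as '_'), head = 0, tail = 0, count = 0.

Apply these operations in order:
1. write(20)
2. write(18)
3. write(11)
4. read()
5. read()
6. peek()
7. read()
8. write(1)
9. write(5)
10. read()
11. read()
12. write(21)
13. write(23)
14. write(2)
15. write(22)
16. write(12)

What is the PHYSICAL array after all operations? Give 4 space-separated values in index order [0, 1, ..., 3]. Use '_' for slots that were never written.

Answer: 22 12 23 2

Derivation:
After op 1 (write(20)): arr=[20 _ _ _] head=0 tail=1 count=1
After op 2 (write(18)): arr=[20 18 _ _] head=0 tail=2 count=2
After op 3 (write(11)): arr=[20 18 11 _] head=0 tail=3 count=3
After op 4 (read()): arr=[20 18 11 _] head=1 tail=3 count=2
After op 5 (read()): arr=[20 18 11 _] head=2 tail=3 count=1
After op 6 (peek()): arr=[20 18 11 _] head=2 tail=3 count=1
After op 7 (read()): arr=[20 18 11 _] head=3 tail=3 count=0
After op 8 (write(1)): arr=[20 18 11 1] head=3 tail=0 count=1
After op 9 (write(5)): arr=[5 18 11 1] head=3 tail=1 count=2
After op 10 (read()): arr=[5 18 11 1] head=0 tail=1 count=1
After op 11 (read()): arr=[5 18 11 1] head=1 tail=1 count=0
After op 12 (write(21)): arr=[5 21 11 1] head=1 tail=2 count=1
After op 13 (write(23)): arr=[5 21 23 1] head=1 tail=3 count=2
After op 14 (write(2)): arr=[5 21 23 2] head=1 tail=0 count=3
After op 15 (write(22)): arr=[22 21 23 2] head=1 tail=1 count=4
After op 16 (write(12)): arr=[22 12 23 2] head=2 tail=2 count=4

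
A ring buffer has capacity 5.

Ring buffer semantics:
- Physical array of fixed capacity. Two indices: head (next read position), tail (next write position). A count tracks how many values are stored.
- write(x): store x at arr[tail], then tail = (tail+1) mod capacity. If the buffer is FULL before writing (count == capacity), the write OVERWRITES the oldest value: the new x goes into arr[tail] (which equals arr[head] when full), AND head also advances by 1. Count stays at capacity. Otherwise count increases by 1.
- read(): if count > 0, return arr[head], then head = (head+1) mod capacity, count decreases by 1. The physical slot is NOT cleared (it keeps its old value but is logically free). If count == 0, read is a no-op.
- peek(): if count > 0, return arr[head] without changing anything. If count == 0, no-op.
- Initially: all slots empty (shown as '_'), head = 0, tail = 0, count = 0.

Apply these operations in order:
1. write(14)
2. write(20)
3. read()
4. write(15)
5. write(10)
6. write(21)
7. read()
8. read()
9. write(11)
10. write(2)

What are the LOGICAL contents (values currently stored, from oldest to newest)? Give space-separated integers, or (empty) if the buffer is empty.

After op 1 (write(14)): arr=[14 _ _ _ _] head=0 tail=1 count=1
After op 2 (write(20)): arr=[14 20 _ _ _] head=0 tail=2 count=2
After op 3 (read()): arr=[14 20 _ _ _] head=1 tail=2 count=1
After op 4 (write(15)): arr=[14 20 15 _ _] head=1 tail=3 count=2
After op 5 (write(10)): arr=[14 20 15 10 _] head=1 tail=4 count=3
After op 6 (write(21)): arr=[14 20 15 10 21] head=1 tail=0 count=4
After op 7 (read()): arr=[14 20 15 10 21] head=2 tail=0 count=3
After op 8 (read()): arr=[14 20 15 10 21] head=3 tail=0 count=2
After op 9 (write(11)): arr=[11 20 15 10 21] head=3 tail=1 count=3
After op 10 (write(2)): arr=[11 2 15 10 21] head=3 tail=2 count=4

Answer: 10 21 11 2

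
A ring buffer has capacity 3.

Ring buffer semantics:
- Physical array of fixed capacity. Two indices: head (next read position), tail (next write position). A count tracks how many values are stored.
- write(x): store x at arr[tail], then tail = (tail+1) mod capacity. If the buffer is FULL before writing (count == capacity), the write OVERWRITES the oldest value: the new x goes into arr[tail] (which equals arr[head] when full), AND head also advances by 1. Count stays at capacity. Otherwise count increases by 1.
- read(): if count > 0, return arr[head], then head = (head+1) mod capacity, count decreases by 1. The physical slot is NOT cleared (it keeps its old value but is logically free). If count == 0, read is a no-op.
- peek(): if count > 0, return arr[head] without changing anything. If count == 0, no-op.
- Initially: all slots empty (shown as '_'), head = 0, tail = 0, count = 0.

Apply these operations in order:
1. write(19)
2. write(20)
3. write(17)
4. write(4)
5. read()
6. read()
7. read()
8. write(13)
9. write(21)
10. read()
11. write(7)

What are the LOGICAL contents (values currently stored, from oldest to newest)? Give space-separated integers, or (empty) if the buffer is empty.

Answer: 21 7

Derivation:
After op 1 (write(19)): arr=[19 _ _] head=0 tail=1 count=1
After op 2 (write(20)): arr=[19 20 _] head=0 tail=2 count=2
After op 3 (write(17)): arr=[19 20 17] head=0 tail=0 count=3
After op 4 (write(4)): arr=[4 20 17] head=1 tail=1 count=3
After op 5 (read()): arr=[4 20 17] head=2 tail=1 count=2
After op 6 (read()): arr=[4 20 17] head=0 tail=1 count=1
After op 7 (read()): arr=[4 20 17] head=1 tail=1 count=0
After op 8 (write(13)): arr=[4 13 17] head=1 tail=2 count=1
After op 9 (write(21)): arr=[4 13 21] head=1 tail=0 count=2
After op 10 (read()): arr=[4 13 21] head=2 tail=0 count=1
After op 11 (write(7)): arr=[7 13 21] head=2 tail=1 count=2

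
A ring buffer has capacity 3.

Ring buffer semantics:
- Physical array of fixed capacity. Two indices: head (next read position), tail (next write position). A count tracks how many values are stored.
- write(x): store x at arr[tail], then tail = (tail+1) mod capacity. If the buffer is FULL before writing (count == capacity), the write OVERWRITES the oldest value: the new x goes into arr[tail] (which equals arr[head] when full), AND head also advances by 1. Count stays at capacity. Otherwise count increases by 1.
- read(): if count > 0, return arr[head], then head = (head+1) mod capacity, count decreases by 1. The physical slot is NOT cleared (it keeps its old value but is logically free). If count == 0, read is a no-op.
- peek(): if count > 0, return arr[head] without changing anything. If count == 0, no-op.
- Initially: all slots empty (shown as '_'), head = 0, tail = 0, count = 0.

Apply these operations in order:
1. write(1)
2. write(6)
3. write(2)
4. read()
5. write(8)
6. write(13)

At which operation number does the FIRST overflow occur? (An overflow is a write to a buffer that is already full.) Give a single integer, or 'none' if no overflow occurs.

After op 1 (write(1)): arr=[1 _ _] head=0 tail=1 count=1
After op 2 (write(6)): arr=[1 6 _] head=0 tail=2 count=2
After op 3 (write(2)): arr=[1 6 2] head=0 tail=0 count=3
After op 4 (read()): arr=[1 6 2] head=1 tail=0 count=2
After op 5 (write(8)): arr=[8 6 2] head=1 tail=1 count=3
After op 6 (write(13)): arr=[8 13 2] head=2 tail=2 count=3

Answer: 6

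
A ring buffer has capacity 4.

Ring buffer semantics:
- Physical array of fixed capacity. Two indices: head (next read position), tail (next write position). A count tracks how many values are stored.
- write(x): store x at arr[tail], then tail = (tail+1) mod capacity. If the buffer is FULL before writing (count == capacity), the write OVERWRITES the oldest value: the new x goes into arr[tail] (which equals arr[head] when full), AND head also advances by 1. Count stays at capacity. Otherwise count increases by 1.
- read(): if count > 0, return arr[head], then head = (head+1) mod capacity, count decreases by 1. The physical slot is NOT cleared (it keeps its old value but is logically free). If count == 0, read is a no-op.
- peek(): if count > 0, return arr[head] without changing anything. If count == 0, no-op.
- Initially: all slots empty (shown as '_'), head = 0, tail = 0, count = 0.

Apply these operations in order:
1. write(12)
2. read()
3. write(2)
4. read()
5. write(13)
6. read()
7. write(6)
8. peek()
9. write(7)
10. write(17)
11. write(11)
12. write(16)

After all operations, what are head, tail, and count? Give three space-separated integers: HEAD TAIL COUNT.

After op 1 (write(12)): arr=[12 _ _ _] head=0 tail=1 count=1
After op 2 (read()): arr=[12 _ _ _] head=1 tail=1 count=0
After op 3 (write(2)): arr=[12 2 _ _] head=1 tail=2 count=1
After op 4 (read()): arr=[12 2 _ _] head=2 tail=2 count=0
After op 5 (write(13)): arr=[12 2 13 _] head=2 tail=3 count=1
After op 6 (read()): arr=[12 2 13 _] head=3 tail=3 count=0
After op 7 (write(6)): arr=[12 2 13 6] head=3 tail=0 count=1
After op 8 (peek()): arr=[12 2 13 6] head=3 tail=0 count=1
After op 9 (write(7)): arr=[7 2 13 6] head=3 tail=1 count=2
After op 10 (write(17)): arr=[7 17 13 6] head=3 tail=2 count=3
After op 11 (write(11)): arr=[7 17 11 6] head=3 tail=3 count=4
After op 12 (write(16)): arr=[7 17 11 16] head=0 tail=0 count=4

Answer: 0 0 4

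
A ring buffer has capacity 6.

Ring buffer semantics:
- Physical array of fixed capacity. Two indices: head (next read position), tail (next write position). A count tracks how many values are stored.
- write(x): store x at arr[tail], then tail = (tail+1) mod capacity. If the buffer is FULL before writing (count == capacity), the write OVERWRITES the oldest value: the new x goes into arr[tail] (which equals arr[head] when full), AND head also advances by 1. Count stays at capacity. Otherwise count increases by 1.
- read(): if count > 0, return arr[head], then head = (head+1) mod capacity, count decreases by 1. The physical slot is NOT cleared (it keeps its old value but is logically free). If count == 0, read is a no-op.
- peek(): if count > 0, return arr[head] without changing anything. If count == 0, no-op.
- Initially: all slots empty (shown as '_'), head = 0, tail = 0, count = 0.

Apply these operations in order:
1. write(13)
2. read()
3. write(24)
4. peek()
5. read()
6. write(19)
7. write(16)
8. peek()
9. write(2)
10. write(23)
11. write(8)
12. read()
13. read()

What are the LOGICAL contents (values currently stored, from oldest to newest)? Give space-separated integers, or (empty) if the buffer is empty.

Answer: 2 23 8

Derivation:
After op 1 (write(13)): arr=[13 _ _ _ _ _] head=0 tail=1 count=1
After op 2 (read()): arr=[13 _ _ _ _ _] head=1 tail=1 count=0
After op 3 (write(24)): arr=[13 24 _ _ _ _] head=1 tail=2 count=1
After op 4 (peek()): arr=[13 24 _ _ _ _] head=1 tail=2 count=1
After op 5 (read()): arr=[13 24 _ _ _ _] head=2 tail=2 count=0
After op 6 (write(19)): arr=[13 24 19 _ _ _] head=2 tail=3 count=1
After op 7 (write(16)): arr=[13 24 19 16 _ _] head=2 tail=4 count=2
After op 8 (peek()): arr=[13 24 19 16 _ _] head=2 tail=4 count=2
After op 9 (write(2)): arr=[13 24 19 16 2 _] head=2 tail=5 count=3
After op 10 (write(23)): arr=[13 24 19 16 2 23] head=2 tail=0 count=4
After op 11 (write(8)): arr=[8 24 19 16 2 23] head=2 tail=1 count=5
After op 12 (read()): arr=[8 24 19 16 2 23] head=3 tail=1 count=4
After op 13 (read()): arr=[8 24 19 16 2 23] head=4 tail=1 count=3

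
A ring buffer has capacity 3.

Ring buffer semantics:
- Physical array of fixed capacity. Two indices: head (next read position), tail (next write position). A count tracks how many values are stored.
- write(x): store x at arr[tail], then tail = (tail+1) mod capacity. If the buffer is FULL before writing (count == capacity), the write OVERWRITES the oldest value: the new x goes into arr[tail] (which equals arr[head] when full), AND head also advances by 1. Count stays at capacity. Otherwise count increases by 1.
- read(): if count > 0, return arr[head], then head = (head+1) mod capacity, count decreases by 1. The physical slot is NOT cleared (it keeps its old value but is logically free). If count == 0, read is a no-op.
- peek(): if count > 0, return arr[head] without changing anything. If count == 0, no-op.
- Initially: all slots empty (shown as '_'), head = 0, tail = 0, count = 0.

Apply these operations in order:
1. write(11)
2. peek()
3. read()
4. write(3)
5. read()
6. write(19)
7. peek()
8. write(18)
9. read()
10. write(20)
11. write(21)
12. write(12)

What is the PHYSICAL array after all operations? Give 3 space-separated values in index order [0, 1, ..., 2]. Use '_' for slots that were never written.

After op 1 (write(11)): arr=[11 _ _] head=0 tail=1 count=1
After op 2 (peek()): arr=[11 _ _] head=0 tail=1 count=1
After op 3 (read()): arr=[11 _ _] head=1 tail=1 count=0
After op 4 (write(3)): arr=[11 3 _] head=1 tail=2 count=1
After op 5 (read()): arr=[11 3 _] head=2 tail=2 count=0
After op 6 (write(19)): arr=[11 3 19] head=2 tail=0 count=1
After op 7 (peek()): arr=[11 3 19] head=2 tail=0 count=1
After op 8 (write(18)): arr=[18 3 19] head=2 tail=1 count=2
After op 9 (read()): arr=[18 3 19] head=0 tail=1 count=1
After op 10 (write(20)): arr=[18 20 19] head=0 tail=2 count=2
After op 11 (write(21)): arr=[18 20 21] head=0 tail=0 count=3
After op 12 (write(12)): arr=[12 20 21] head=1 tail=1 count=3

Answer: 12 20 21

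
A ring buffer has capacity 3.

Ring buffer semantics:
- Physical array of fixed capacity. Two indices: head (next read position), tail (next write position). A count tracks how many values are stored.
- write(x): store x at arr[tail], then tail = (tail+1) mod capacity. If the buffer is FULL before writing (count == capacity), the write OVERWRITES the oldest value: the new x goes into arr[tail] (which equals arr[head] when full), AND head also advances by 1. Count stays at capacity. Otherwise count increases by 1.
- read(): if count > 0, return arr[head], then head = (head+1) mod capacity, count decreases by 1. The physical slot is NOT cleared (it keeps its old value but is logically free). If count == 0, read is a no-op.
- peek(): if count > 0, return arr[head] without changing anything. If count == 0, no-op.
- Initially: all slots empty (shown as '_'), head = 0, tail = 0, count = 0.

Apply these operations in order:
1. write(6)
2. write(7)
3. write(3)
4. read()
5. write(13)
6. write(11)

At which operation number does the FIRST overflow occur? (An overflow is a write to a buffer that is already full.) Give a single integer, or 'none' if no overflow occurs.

After op 1 (write(6)): arr=[6 _ _] head=0 tail=1 count=1
After op 2 (write(7)): arr=[6 7 _] head=0 tail=2 count=2
After op 3 (write(3)): arr=[6 7 3] head=0 tail=0 count=3
After op 4 (read()): arr=[6 7 3] head=1 tail=0 count=2
After op 5 (write(13)): arr=[13 7 3] head=1 tail=1 count=3
After op 6 (write(11)): arr=[13 11 3] head=2 tail=2 count=3

Answer: 6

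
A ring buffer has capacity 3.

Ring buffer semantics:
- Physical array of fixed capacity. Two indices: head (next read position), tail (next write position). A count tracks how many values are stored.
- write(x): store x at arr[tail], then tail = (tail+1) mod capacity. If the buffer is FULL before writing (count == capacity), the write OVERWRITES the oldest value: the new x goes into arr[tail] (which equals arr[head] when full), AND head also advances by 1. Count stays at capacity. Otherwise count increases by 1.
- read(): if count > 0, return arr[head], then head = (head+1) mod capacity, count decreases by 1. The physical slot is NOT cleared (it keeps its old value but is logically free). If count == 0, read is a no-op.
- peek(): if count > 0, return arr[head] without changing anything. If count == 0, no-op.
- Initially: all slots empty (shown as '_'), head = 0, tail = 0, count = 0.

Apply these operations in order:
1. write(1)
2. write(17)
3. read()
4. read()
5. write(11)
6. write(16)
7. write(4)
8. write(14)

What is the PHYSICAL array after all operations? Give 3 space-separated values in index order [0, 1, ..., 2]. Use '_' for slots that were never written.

After op 1 (write(1)): arr=[1 _ _] head=0 tail=1 count=1
After op 2 (write(17)): arr=[1 17 _] head=0 tail=2 count=2
After op 3 (read()): arr=[1 17 _] head=1 tail=2 count=1
After op 4 (read()): arr=[1 17 _] head=2 tail=2 count=0
After op 5 (write(11)): arr=[1 17 11] head=2 tail=0 count=1
After op 6 (write(16)): arr=[16 17 11] head=2 tail=1 count=2
After op 7 (write(4)): arr=[16 4 11] head=2 tail=2 count=3
After op 8 (write(14)): arr=[16 4 14] head=0 tail=0 count=3

Answer: 16 4 14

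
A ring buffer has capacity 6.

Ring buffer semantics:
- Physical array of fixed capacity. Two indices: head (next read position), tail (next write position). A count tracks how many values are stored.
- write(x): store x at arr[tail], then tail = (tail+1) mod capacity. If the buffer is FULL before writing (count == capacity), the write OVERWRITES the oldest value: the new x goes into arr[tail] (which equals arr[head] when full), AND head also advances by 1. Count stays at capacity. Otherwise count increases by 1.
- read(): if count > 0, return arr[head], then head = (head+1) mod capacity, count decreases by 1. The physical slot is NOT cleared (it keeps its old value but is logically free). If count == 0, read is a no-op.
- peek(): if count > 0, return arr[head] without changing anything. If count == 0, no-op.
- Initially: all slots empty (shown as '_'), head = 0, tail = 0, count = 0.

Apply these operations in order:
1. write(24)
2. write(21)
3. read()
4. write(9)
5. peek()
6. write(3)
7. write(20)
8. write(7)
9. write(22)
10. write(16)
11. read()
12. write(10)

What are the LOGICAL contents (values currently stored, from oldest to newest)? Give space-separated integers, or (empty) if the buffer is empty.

Answer: 3 20 7 22 16 10

Derivation:
After op 1 (write(24)): arr=[24 _ _ _ _ _] head=0 tail=1 count=1
After op 2 (write(21)): arr=[24 21 _ _ _ _] head=0 tail=2 count=2
After op 3 (read()): arr=[24 21 _ _ _ _] head=1 tail=2 count=1
After op 4 (write(9)): arr=[24 21 9 _ _ _] head=1 tail=3 count=2
After op 5 (peek()): arr=[24 21 9 _ _ _] head=1 tail=3 count=2
After op 6 (write(3)): arr=[24 21 9 3 _ _] head=1 tail=4 count=3
After op 7 (write(20)): arr=[24 21 9 3 20 _] head=1 tail=5 count=4
After op 8 (write(7)): arr=[24 21 9 3 20 7] head=1 tail=0 count=5
After op 9 (write(22)): arr=[22 21 9 3 20 7] head=1 tail=1 count=6
After op 10 (write(16)): arr=[22 16 9 3 20 7] head=2 tail=2 count=6
After op 11 (read()): arr=[22 16 9 3 20 7] head=3 tail=2 count=5
After op 12 (write(10)): arr=[22 16 10 3 20 7] head=3 tail=3 count=6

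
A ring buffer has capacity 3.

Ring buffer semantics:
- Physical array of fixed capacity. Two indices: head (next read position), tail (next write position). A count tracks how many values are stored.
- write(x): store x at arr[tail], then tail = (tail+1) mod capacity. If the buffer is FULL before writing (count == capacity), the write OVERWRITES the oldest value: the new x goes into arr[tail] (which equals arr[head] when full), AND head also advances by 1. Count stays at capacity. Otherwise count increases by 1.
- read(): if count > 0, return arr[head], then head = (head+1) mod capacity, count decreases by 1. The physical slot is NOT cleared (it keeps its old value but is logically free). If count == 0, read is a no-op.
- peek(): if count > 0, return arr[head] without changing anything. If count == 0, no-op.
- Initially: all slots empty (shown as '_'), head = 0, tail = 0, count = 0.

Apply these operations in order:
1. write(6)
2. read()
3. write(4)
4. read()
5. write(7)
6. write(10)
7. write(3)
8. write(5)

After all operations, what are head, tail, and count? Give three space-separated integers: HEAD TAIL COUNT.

After op 1 (write(6)): arr=[6 _ _] head=0 tail=1 count=1
After op 2 (read()): arr=[6 _ _] head=1 tail=1 count=0
After op 3 (write(4)): arr=[6 4 _] head=1 tail=2 count=1
After op 4 (read()): arr=[6 4 _] head=2 tail=2 count=0
After op 5 (write(7)): arr=[6 4 7] head=2 tail=0 count=1
After op 6 (write(10)): arr=[10 4 7] head=2 tail=1 count=2
After op 7 (write(3)): arr=[10 3 7] head=2 tail=2 count=3
After op 8 (write(5)): arr=[10 3 5] head=0 tail=0 count=3

Answer: 0 0 3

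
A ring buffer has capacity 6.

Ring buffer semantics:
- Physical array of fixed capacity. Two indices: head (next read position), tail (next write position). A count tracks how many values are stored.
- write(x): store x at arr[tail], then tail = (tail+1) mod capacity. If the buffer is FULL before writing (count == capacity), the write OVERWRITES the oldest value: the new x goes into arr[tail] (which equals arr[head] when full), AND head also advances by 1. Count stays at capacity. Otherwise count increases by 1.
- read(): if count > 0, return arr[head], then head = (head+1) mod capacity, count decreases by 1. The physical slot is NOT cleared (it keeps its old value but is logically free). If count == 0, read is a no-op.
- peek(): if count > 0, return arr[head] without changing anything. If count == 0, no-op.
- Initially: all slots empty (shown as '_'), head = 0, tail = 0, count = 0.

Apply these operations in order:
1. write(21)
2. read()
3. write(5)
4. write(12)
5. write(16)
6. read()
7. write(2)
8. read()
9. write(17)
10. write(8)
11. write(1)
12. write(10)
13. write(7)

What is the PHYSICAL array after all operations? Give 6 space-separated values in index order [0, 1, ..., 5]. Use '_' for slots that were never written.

After op 1 (write(21)): arr=[21 _ _ _ _ _] head=0 tail=1 count=1
After op 2 (read()): arr=[21 _ _ _ _ _] head=1 tail=1 count=0
After op 3 (write(5)): arr=[21 5 _ _ _ _] head=1 tail=2 count=1
After op 4 (write(12)): arr=[21 5 12 _ _ _] head=1 tail=3 count=2
After op 5 (write(16)): arr=[21 5 12 16 _ _] head=1 tail=4 count=3
After op 6 (read()): arr=[21 5 12 16 _ _] head=2 tail=4 count=2
After op 7 (write(2)): arr=[21 5 12 16 2 _] head=2 tail=5 count=3
After op 8 (read()): arr=[21 5 12 16 2 _] head=3 tail=5 count=2
After op 9 (write(17)): arr=[21 5 12 16 2 17] head=3 tail=0 count=3
After op 10 (write(8)): arr=[8 5 12 16 2 17] head=3 tail=1 count=4
After op 11 (write(1)): arr=[8 1 12 16 2 17] head=3 tail=2 count=5
After op 12 (write(10)): arr=[8 1 10 16 2 17] head=3 tail=3 count=6
After op 13 (write(7)): arr=[8 1 10 7 2 17] head=4 tail=4 count=6

Answer: 8 1 10 7 2 17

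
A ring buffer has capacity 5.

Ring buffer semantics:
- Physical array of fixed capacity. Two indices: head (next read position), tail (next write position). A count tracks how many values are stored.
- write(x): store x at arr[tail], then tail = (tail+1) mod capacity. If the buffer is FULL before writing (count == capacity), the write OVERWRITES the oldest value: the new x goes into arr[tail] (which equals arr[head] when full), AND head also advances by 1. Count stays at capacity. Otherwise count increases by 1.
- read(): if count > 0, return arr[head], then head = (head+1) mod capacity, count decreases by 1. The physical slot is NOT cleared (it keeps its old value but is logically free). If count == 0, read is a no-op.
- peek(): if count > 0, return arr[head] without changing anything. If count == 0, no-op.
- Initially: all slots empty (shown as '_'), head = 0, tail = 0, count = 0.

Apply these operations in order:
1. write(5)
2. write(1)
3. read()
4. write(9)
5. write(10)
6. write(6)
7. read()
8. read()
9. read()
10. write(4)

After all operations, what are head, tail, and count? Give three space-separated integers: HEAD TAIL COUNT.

Answer: 4 1 2

Derivation:
After op 1 (write(5)): arr=[5 _ _ _ _] head=0 tail=1 count=1
After op 2 (write(1)): arr=[5 1 _ _ _] head=0 tail=2 count=2
After op 3 (read()): arr=[5 1 _ _ _] head=1 tail=2 count=1
After op 4 (write(9)): arr=[5 1 9 _ _] head=1 tail=3 count=2
After op 5 (write(10)): arr=[5 1 9 10 _] head=1 tail=4 count=3
After op 6 (write(6)): arr=[5 1 9 10 6] head=1 tail=0 count=4
After op 7 (read()): arr=[5 1 9 10 6] head=2 tail=0 count=3
After op 8 (read()): arr=[5 1 9 10 6] head=3 tail=0 count=2
After op 9 (read()): arr=[5 1 9 10 6] head=4 tail=0 count=1
After op 10 (write(4)): arr=[4 1 9 10 6] head=4 tail=1 count=2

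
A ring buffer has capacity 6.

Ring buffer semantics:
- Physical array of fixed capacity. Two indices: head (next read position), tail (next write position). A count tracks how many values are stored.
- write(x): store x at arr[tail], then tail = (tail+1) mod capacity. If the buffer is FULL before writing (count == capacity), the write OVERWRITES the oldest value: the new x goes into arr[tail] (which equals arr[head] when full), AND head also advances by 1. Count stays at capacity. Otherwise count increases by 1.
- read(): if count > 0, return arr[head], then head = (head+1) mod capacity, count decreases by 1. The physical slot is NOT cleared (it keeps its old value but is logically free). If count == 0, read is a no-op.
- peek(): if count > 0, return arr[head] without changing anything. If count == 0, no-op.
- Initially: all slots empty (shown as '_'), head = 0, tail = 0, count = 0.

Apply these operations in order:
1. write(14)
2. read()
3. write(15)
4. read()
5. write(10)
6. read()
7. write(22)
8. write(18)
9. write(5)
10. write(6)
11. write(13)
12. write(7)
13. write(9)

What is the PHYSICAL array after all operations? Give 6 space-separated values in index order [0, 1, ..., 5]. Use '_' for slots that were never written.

Answer: 6 13 7 9 18 5

Derivation:
After op 1 (write(14)): arr=[14 _ _ _ _ _] head=0 tail=1 count=1
After op 2 (read()): arr=[14 _ _ _ _ _] head=1 tail=1 count=0
After op 3 (write(15)): arr=[14 15 _ _ _ _] head=1 tail=2 count=1
After op 4 (read()): arr=[14 15 _ _ _ _] head=2 tail=2 count=0
After op 5 (write(10)): arr=[14 15 10 _ _ _] head=2 tail=3 count=1
After op 6 (read()): arr=[14 15 10 _ _ _] head=3 tail=3 count=0
After op 7 (write(22)): arr=[14 15 10 22 _ _] head=3 tail=4 count=1
After op 8 (write(18)): arr=[14 15 10 22 18 _] head=3 tail=5 count=2
After op 9 (write(5)): arr=[14 15 10 22 18 5] head=3 tail=0 count=3
After op 10 (write(6)): arr=[6 15 10 22 18 5] head=3 tail=1 count=4
After op 11 (write(13)): arr=[6 13 10 22 18 5] head=3 tail=2 count=5
After op 12 (write(7)): arr=[6 13 7 22 18 5] head=3 tail=3 count=6
After op 13 (write(9)): arr=[6 13 7 9 18 5] head=4 tail=4 count=6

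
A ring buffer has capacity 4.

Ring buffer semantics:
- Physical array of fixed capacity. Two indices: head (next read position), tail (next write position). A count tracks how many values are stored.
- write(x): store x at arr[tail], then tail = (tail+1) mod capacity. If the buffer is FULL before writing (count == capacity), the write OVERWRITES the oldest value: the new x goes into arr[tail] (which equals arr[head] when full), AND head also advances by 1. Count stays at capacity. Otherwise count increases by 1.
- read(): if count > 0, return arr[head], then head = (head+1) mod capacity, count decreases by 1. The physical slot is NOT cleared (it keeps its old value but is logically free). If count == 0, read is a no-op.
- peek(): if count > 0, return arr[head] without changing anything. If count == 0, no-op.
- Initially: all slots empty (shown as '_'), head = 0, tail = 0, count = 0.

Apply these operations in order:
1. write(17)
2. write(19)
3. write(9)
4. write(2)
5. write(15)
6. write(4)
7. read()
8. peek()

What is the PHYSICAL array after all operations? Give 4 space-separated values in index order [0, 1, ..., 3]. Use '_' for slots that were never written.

Answer: 15 4 9 2

Derivation:
After op 1 (write(17)): arr=[17 _ _ _] head=0 tail=1 count=1
After op 2 (write(19)): arr=[17 19 _ _] head=0 tail=2 count=2
After op 3 (write(9)): arr=[17 19 9 _] head=0 tail=3 count=3
After op 4 (write(2)): arr=[17 19 9 2] head=0 tail=0 count=4
After op 5 (write(15)): arr=[15 19 9 2] head=1 tail=1 count=4
After op 6 (write(4)): arr=[15 4 9 2] head=2 tail=2 count=4
After op 7 (read()): arr=[15 4 9 2] head=3 tail=2 count=3
After op 8 (peek()): arr=[15 4 9 2] head=3 tail=2 count=3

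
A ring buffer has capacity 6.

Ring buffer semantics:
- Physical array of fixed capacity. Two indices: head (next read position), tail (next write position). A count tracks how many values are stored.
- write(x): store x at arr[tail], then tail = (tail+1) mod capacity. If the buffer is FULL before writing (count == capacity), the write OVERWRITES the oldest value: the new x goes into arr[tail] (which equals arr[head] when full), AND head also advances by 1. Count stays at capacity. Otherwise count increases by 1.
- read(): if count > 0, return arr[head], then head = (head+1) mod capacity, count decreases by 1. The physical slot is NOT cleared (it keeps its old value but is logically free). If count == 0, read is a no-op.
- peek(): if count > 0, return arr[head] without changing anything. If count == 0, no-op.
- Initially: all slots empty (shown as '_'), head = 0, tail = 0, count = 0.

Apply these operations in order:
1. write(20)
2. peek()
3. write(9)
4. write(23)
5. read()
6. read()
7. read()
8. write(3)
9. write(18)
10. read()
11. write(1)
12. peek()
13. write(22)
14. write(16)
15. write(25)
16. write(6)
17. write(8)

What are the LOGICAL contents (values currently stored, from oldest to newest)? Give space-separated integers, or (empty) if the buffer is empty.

After op 1 (write(20)): arr=[20 _ _ _ _ _] head=0 tail=1 count=1
After op 2 (peek()): arr=[20 _ _ _ _ _] head=0 tail=1 count=1
After op 3 (write(9)): arr=[20 9 _ _ _ _] head=0 tail=2 count=2
After op 4 (write(23)): arr=[20 9 23 _ _ _] head=0 tail=3 count=3
After op 5 (read()): arr=[20 9 23 _ _ _] head=1 tail=3 count=2
After op 6 (read()): arr=[20 9 23 _ _ _] head=2 tail=3 count=1
After op 7 (read()): arr=[20 9 23 _ _ _] head=3 tail=3 count=0
After op 8 (write(3)): arr=[20 9 23 3 _ _] head=3 tail=4 count=1
After op 9 (write(18)): arr=[20 9 23 3 18 _] head=3 tail=5 count=2
After op 10 (read()): arr=[20 9 23 3 18 _] head=4 tail=5 count=1
After op 11 (write(1)): arr=[20 9 23 3 18 1] head=4 tail=0 count=2
After op 12 (peek()): arr=[20 9 23 3 18 1] head=4 tail=0 count=2
After op 13 (write(22)): arr=[22 9 23 3 18 1] head=4 tail=1 count=3
After op 14 (write(16)): arr=[22 16 23 3 18 1] head=4 tail=2 count=4
After op 15 (write(25)): arr=[22 16 25 3 18 1] head=4 tail=3 count=5
After op 16 (write(6)): arr=[22 16 25 6 18 1] head=4 tail=4 count=6
After op 17 (write(8)): arr=[22 16 25 6 8 1] head=5 tail=5 count=6

Answer: 1 22 16 25 6 8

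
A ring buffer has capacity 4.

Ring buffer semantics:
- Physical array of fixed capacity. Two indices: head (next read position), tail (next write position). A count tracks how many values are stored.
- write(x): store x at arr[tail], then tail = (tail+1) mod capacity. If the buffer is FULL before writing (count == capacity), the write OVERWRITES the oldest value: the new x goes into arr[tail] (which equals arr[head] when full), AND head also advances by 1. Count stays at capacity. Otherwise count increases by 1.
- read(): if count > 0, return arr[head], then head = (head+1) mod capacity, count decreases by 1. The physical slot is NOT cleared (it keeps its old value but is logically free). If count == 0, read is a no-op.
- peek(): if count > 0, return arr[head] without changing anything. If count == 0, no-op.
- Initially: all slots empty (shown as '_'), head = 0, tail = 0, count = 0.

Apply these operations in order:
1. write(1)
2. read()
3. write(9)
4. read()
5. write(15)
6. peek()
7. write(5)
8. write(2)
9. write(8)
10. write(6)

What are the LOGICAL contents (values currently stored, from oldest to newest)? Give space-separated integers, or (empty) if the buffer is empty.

After op 1 (write(1)): arr=[1 _ _ _] head=0 tail=1 count=1
After op 2 (read()): arr=[1 _ _ _] head=1 tail=1 count=0
After op 3 (write(9)): arr=[1 9 _ _] head=1 tail=2 count=1
After op 4 (read()): arr=[1 9 _ _] head=2 tail=2 count=0
After op 5 (write(15)): arr=[1 9 15 _] head=2 tail=3 count=1
After op 6 (peek()): arr=[1 9 15 _] head=2 tail=3 count=1
After op 7 (write(5)): arr=[1 9 15 5] head=2 tail=0 count=2
After op 8 (write(2)): arr=[2 9 15 5] head=2 tail=1 count=3
After op 9 (write(8)): arr=[2 8 15 5] head=2 tail=2 count=4
After op 10 (write(6)): arr=[2 8 6 5] head=3 tail=3 count=4

Answer: 5 2 8 6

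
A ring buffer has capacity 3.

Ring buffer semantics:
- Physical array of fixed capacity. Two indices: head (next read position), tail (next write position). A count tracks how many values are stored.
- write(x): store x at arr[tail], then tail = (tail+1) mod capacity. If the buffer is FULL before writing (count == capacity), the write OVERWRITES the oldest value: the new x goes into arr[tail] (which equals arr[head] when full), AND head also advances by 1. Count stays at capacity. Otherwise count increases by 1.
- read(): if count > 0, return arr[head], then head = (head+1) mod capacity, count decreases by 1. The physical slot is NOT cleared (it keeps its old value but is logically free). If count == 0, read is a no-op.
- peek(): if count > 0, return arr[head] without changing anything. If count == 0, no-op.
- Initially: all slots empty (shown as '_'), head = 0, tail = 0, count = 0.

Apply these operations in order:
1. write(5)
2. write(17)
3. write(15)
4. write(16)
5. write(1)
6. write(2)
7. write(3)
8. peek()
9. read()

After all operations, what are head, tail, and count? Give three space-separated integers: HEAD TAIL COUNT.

After op 1 (write(5)): arr=[5 _ _] head=0 tail=1 count=1
After op 2 (write(17)): arr=[5 17 _] head=0 tail=2 count=2
After op 3 (write(15)): arr=[5 17 15] head=0 tail=0 count=3
After op 4 (write(16)): arr=[16 17 15] head=1 tail=1 count=3
After op 5 (write(1)): arr=[16 1 15] head=2 tail=2 count=3
After op 6 (write(2)): arr=[16 1 2] head=0 tail=0 count=3
After op 7 (write(3)): arr=[3 1 2] head=1 tail=1 count=3
After op 8 (peek()): arr=[3 1 2] head=1 tail=1 count=3
After op 9 (read()): arr=[3 1 2] head=2 tail=1 count=2

Answer: 2 1 2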